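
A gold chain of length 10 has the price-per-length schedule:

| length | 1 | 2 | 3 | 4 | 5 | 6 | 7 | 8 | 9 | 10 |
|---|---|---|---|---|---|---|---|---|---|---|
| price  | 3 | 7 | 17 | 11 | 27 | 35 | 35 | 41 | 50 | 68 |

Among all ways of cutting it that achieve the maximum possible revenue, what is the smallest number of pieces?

Consider every possible first cut. r[k] is the best of p[i]+r[k−i] over all sellable i≤k.
r[1] = 3
r[2] = 7
r[3] = 17
r[4] = 20  (first piece 1, then r[3]=17)
r[5] = 27
r[6] = 35
r[7] = 38  (first piece 1, then r[6]=35)
r[8] = 44  (first piece 3, then r[5]=27)
r[9] = 52  (first piece 3, then r[6]=35)
r[10] = 68
Maximum revenue is $68.
Now minimize piece count subject to staying optimal: for each k, pieces[k] = 1 + min over i with p[i]+r[k−i]=r[k] of pieces[k−i].
pieces[7] = 2
pieces[8] = 2
pieces[9] = 2
pieces[10] = 1

1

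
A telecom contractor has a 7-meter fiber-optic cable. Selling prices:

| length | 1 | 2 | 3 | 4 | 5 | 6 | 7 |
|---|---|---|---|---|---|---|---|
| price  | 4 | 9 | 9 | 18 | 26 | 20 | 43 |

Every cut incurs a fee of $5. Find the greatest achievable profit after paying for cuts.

Build v[k] bottom-up: v[k] = max over allowed piece i of (p[i] + v[k−i]) − 5 per cut.
v[1] = 4
v[2] = max(4+4-5, 9+0) = 9
v[3] = max(4+9-5, 9+4-5, 9+0) = 9
v[4] = max(4+9-5, 9+9-5, 9+4-5, 18+0) = 18
v[5] = max(4+18-5, 9+9-5, 9+9-5, 18+4-5, 26+0) = 26
v[6] = max(4+26-5, 9+18-5, 9+9-5, 18+9-5, 26+4-5, 20+0) = 25
v[7] = max(4+25-5, 9+26-5, 9+18-5, …, 20+4-5, 43+0) = 43
Best is to make no cuts and sell whole for $43.

43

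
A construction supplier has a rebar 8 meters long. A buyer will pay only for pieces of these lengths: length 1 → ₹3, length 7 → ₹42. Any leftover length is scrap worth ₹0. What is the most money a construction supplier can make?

Consider every possible first cut. r[k] is the best of p[i]+r[k−i] over all sellable i≤k.
r[1] = 3
r[2] = 6  (first piece 1, then r[1]=3)
r[3] = 9  (first piece 1, then r[2]=6)
r[4] = 12  (first piece 1, then r[3]=9)
r[5] = 15  (first piece 1, then r[4]=12)
r[6] = 18  (first piece 1, then r[5]=15)
r[7] = max(3+18, 42+0) = 42
r[8] = max(3+42, 42+3) = 45
One optimal cutting: 7 + 1 → ₹45.

45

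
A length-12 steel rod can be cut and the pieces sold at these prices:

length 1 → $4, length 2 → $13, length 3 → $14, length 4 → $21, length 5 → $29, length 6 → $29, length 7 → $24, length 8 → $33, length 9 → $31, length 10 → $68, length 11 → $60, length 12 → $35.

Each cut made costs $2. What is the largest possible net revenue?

79

Consider every possible first cut. v[k] is the best of p[i]+v[k−i] over all sellable i≤k, charging 2 whenever i<k.
v[1] = 4
v[2] = max(4+4-2, 13+0) = 13
v[3] = max(4+13-2, 13+4-2, 14+0) = 15
v[4] = max(4+15-2, 13+13-2, 14+4-2, 21+0) = 24
v[5] = max(4+24-2, 13+15-2, 14+13-2, 21+4-2, 29+0) = 29
v[6] = max(4+29-2, 13+24-2, 14+15-2, 21+13-2, 29+4-2, 29+0) = 35
v[7] = max(4+35-2, 13+29-2, 14+24-2, …, 29+4-2, 24+0) = 40
v[8] = max(4+40-2, 13+35-2, 14+29-2, …, 24+4-2, 33+0) = 46
v[9] = max(4+46-2, 13+40-2, 14+35-2, …, 33+4-2, 31+0) = 51
v[10] = max(4+51-2, 13+46-2, 14+40-2, …, 31+4-2, 68+0) = 68
v[11] = max(4+68-2, 13+51-2, 14+46-2, …, 68+4-2, 60+0) = 70
v[12] = max(4+70-2, 13+68-2, 14+51-2, …, 60+4-2, 35+0) = 79
One optimal plan: pieces 10 + 2 (1 cut) → $81 − $2 = $79.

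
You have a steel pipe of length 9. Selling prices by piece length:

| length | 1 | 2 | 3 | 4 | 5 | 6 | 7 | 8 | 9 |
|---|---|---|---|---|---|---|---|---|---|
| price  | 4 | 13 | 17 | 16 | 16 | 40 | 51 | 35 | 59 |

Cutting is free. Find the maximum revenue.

Build r[k] bottom-up: r[k] = max over allowed piece i of (p[i] + r[k−i]).
r[1] = 4
r[2] = 13
r[3] = 17  (first piece 1, then r[2]=13)
r[4] = 26  (first piece 2, then r[2]=13)
r[5] = 30  (first piece 1, then r[4]=26)
r[6] = 40
r[7] = 51
r[8] = 55  (first piece 1, then r[7]=51)
r[9] = 64  (first piece 2, then r[7]=51)
One optimal cutting: 7 + 2 → $51 + $13 = $64.

64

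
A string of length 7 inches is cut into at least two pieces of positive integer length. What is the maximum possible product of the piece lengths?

Fill g[k] for k=2..7: at each k try every first piece i and multiply by the better of (k−i) uncut or g[k−i].
g[2] = 1·max(1,0) = 1·1 = 1
g[3] = 1·max(2,1) = 1·2 = 2
g[4] = 2·max(2,1) = 2·2 = 4
g[5] = 2·max(3,2) = 2·3 = 6
g[6] = 3·max(3,2) = 3·3 = 9
g[7] = 2·max(5,6) = 2·6 = 12
One optimal split: 3 + 2 + 2; product 3·2·2 = 12.

12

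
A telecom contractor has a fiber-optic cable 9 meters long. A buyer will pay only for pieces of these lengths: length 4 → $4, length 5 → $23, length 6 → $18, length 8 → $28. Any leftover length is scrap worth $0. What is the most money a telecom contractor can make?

28

Let r[k] be the best obtainable value from length k. For each k, try every first piece i and keep the best of price[i] + r[k−i].
r[1] = 0
r[2] = 0
r[3] = 0
r[4] = 4
r[5] = max(4+0, 23+0) = 23
r[6] = max(4+0, 23+0, 18+0) = 23
r[7] = max(4+0, 23+0, 18+0) = 23
r[8] = max(4+4, 23+0, 18+0, 28+0) = 28
r[9] = max(4+23, 23+4, 18+0, 28+0) = 28
One optimal cutting: pieces 8 with 1 meter of scrap → $28.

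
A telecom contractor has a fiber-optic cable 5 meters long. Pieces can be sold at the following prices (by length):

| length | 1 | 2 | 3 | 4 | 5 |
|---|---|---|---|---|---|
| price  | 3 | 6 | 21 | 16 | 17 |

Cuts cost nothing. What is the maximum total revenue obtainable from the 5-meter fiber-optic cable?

Consider every possible first cut. r[k] is the best of p[i]+r[k−i] over all sellable i≤k.
r[1] = 3
r[2] = 6  (first piece 1, then r[1]=3)
r[3] = 21
r[4] = 24  (first piece 1, then r[3]=21)
r[5] = 27  (first piece 1, then r[4]=24)
One optimal cutting: 3 + 1 + 1 → $21 + $3 + $3 = $27.

27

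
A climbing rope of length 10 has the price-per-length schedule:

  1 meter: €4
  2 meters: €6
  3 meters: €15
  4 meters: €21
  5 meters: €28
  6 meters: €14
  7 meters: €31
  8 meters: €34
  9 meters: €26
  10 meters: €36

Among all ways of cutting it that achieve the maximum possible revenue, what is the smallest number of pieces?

2

Let r[k] be the best obtainable value from length k. For each k, try every first piece i and keep the best of price[i] + r[k−i].
r[1] = 4
r[2] = 8  (first piece 1, then r[1]=4)
r[3] = 15
r[4] = 21
r[5] = 28
r[6] = 32  (first piece 1, then r[5]=28)
r[7] = 36  (first piece 1, then r[6]=32)
r[8] = 43  (first piece 3, then r[5]=28)
r[9] = 49  (first piece 4, then r[5]=28)
r[10] = 56  (first piece 5, then r[5]=28)
Maximum revenue is €56.
Now minimize piece count subject to staying optimal: for each k, pieces[k] = 1 + min over i with p[i]+r[k−i]=r[k] of pieces[k−i].
pieces[7] = 2
pieces[8] = 2
pieces[9] = 2
pieces[10] = 2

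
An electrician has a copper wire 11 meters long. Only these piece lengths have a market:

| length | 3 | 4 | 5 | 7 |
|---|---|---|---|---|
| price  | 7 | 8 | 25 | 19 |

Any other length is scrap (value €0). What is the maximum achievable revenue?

Let f[k] be the best obtainable value from length k. For each k, try every first piece i and keep the best of price[i] + f[k−i].
f[1] = 0
f[2] = 0
f[3] = 7
f[4] = 8
f[5] = 25
f[6] = 25
f[7] = 25
f[8] = 32  (first piece 3, then f[5]=25)
f[9] = 33  (first piece 4, then f[5]=25)
f[10] = 50  (first piece 5, then f[5]=25)
f[11] = 50
One optimal cutting: pieces 5 + 5 with 1 meter of scrap → €50.

50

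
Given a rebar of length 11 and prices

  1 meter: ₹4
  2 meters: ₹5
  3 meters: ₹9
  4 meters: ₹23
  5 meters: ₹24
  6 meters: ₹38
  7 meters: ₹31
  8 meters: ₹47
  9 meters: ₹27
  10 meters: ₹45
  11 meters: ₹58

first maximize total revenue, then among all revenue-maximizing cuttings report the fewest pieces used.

Let r[k] be the best obtainable value from length k. For each k, try every first piece i and keep the best of price[i] + r[k−i].
r[1] = 4
r[2] = max(4+4, 5+0) = 8
r[3] = max(4+8, 5+4, 9+0) = 12
r[4] = max(4+12, 5+8, 9+4, 23+0) = 23
r[5] = max(4+23, 5+12, 9+8, 23+4, 24+0) = 27
r[6] = max(4+27, 5+23, 9+12, 23+8, 24+4, 38+0) = 38
r[7] = max(4+38, 5+27, 9+23, …, 38+4, 31+0) = 42
r[8] = max(4+42, 5+38, 9+27, …, 31+4, 47+0) = 47
r[9] = max(4+47, 5+42, 9+38, …, 47+4, 27+0) = 51
r[10] = max(4+51, 5+47, 9+42, …, 27+4, 45+0) = 61
r[11] = max(4+61, 5+51, 9+47, …, 45+4, 58+0) = 65
Maximum revenue is ₹65.
Now minimize piece count subject to staying optimal: for each k, pieces[k] = 1 + min over i with p[i]+r[k−i]=r[k] of pieces[k−i].
pieces[8] = 1
pieces[9] = 2
pieces[10] = 2
pieces[11] = 3

3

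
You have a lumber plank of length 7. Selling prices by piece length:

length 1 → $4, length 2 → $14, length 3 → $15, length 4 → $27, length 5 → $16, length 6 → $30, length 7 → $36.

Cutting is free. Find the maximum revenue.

46

Build v[k] bottom-up: v[k] = max over allowed piece i of (p[i] + v[k−i]).
v[1] = 4
v[2] = max(4+4, 14+0) = 14
v[3] = max(4+14, 14+4, 15+0) = 18
v[4] = max(4+18, 14+14, 15+4, 27+0) = 28
v[5] = max(4+28, 14+18, 15+14, 27+4, 16+0) = 32
v[6] = max(4+32, 14+28, 15+18, 27+14, 16+4, 30+0) = 42
v[7] = max(4+42, 14+32, 15+28, …, 30+4, 36+0) = 46
One optimal cutting: 2 + 2 + 2 + 1 → $14 + $14 + $14 + $4 = $46.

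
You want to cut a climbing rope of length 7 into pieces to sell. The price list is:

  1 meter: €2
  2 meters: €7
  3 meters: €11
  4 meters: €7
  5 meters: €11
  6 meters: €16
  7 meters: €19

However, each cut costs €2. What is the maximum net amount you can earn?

Let r[k] be the best obtainable value from length k. For each k, try every first piece i and keep the best of price[i] + r[k−i] minus the 2 cut fee when i<k.
r[1] = 2
r[2] = 7
r[3] = 11
r[4] = 12  (first piece 2, then r[2]=7)
r[5] = 16  (first piece 2, then r[3]=11)
r[6] = 20  (first piece 3, then r[3]=11)
r[7] = 21  (first piece 2, then r[5]=16)
One optimal plan: pieces 3 + 2 + 2 (2 cuts) → €25 − €4 = €21.

21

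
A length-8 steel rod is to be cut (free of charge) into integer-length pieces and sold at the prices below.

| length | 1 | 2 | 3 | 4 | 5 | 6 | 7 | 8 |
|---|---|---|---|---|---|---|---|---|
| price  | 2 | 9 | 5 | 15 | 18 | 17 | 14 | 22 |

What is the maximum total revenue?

Consider every possible first cut. R[k] is the best of p[i]+R[k−i] over all sellable i≤k.
R[1] = 2
R[2] = max(2+2, 9+0) = 9
R[3] = max(2+9, 9+2, 5+0) = 11
R[4] = max(2+11, 9+9, 5+2, 15+0) = 18
R[5] = max(2+18, 9+11, 5+9, 15+2, 18+0) = 20
R[6] = max(2+20, 9+18, 5+11, 15+9, 18+2, 17+0) = 27
R[7] = max(2+27, 9+20, 5+18, …, 17+2, 14+0) = 29
R[8] = max(2+29, 9+27, 5+20, …, 14+2, 22+0) = 36
One optimal cutting: 2 + 2 + 2 + 2 → $9 + $9 + $9 + $9 = $36.

36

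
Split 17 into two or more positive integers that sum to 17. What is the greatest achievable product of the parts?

Let prod[k] be the best product for length k (with at least one cut). For each first piece i, the rest contributes max(k−i, prod[k−i]).
prod[2] = 1·max(1,0) = 1·1 = 1
prod[3] = max(1·2, 2·1) = 2
prod[4] = max(1·3, 2·2, 3·1) = 4
prod[5] = max(1·4, 2·3, 3·2, 4·1) = 6
prod[6] = max(1·6, 2·4, 3·3, 4·2, 5·1) = 9
prod[7] = max(1·9, 2·6, 3·4, 4·3, 5·2, 6·1) = 12
prod[8] = max(1·12, 2·9, 3·6, …, 6·2, 7·1) = 18
prod[9] = max(1·18, 2·12, 3·9, …, 7·2, 8·1) = 27
prod[10] = max(1·27, 2·18, 3·12, …, 8·2, 9·1) = 36
prod[11] = max(1·36, 2·27, 3·18, …, 9·2, 10·1) = 54
prod[12] = max(1·54, 2·36, 3·27, …, 10·2, 11·1) = 81
prod[13] = max(1·81, 2·54, 3·36, …, 11·2, 12·1) = 108
prod[14] = max(1·108, 2·81, 3·54, …, 12·2, 13·1) = 162
prod[15] = max(1·162, 2·108, 3·81, …, 13·2, 14·1) = 243
prod[16] = max(1·243, 2·162, 3·108, …, 14·2, 15·1) = 324
prod[17] = max(1·324, 2·243, 3·162, …, 15·2, 16·1) = 486
One optimal split: 3 + 3 + 3 + 3 + 3 + 2; product 3·3·3·3·3·2 = 486.

486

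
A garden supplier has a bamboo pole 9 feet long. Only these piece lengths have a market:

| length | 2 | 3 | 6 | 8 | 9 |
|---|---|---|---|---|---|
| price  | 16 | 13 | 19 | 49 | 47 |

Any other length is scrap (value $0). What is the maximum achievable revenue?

Consider every possible first cut. r[k] is the best of p[i]+r[k−i] over all sellable i≤k.
r[1] = 0
r[2] = 16
r[3] = max(16+0, 13+0) = 16
r[4] = max(16+16, 13+0) = 32
r[5] = max(16+16, 13+16) = 32
r[6] = max(16+32, 13+16, 19+0) = 48
r[7] = max(16+32, 13+32, 19+0) = 48
r[8] = max(16+48, 13+32, 19+16, 49+0) = 64
r[9] = max(16+48, 13+48, 19+16, 49+0, 47+0) = 64
One optimal cutting: pieces 2 + 2 + 2 + 2 with 1 foot of scrap → $64.

64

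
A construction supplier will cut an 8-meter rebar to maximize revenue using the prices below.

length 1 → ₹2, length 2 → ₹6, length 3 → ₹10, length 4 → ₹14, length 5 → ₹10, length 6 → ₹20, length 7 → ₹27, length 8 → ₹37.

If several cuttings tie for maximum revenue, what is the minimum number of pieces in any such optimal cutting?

1

Let r[k] be the best obtainable value from length k. For each k, try every first piece i and keep the best of price[i] + r[k−i].
r[1] = 2
r[2] = max(2+2, 6+0) = 6
r[3] = max(2+6, 6+2, 10+0) = 10
r[4] = max(2+10, 6+6, 10+2, 14+0) = 14
r[5] = max(2+14, 6+10, 10+6, 14+2, 10+0) = 16
r[6] = max(2+16, 6+14, 10+10, 14+6, 10+2, 20+0) = 20
r[7] = max(2+20, 6+16, 10+14, …, 20+2, 27+0) = 27
r[8] = max(2+27, 6+20, 10+16, …, 27+2, 37+0) = 37
Maximum revenue is ₹37.
Now minimize piece count subject to staying optimal: for each k, pieces[k] = 1 + min over i with p[i]+r[k−i]=r[k] of pieces[k−i].
pieces[5] = 2
pieces[6] = 1
pieces[7] = 1
pieces[8] = 1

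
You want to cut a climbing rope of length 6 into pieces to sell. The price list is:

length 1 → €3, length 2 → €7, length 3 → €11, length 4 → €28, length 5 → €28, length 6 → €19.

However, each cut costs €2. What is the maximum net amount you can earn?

33

Let r[k] be the best obtainable value from length k. For each k, try every first piece i and keep the best of price[i] + r[k−i] minus the 2 cut fee when i<k.
r[1] = 3
r[2] = 7
r[3] = 11
r[4] = 28
r[5] = 29  (first piece 1, then r[4]=28)
r[6] = 33  (first piece 2, then r[4]=28)
One optimal plan: pieces 4 + 2 (1 cut) → €35 − €2 = €33.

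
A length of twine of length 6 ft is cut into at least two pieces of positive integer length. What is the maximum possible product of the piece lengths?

Let f[k] be the best product for length k (with at least one cut). For each first piece i, the rest contributes max(k−i, f[k−i]).
f[2] = 1×max(1,0) = 1×1 = 1
f[3] = max(1×2, 2×1) = 2
f[4] = max(1×3, 2×2, 3×1) = 4
f[5] = max(1×4, 2×3, 3×2, 4×1) = 6
f[6] = max(1×6, 2×4, 3×3, 4×2, 5×1) = 9
One optimal split: 3 + 3; product 3×3 = 9.

9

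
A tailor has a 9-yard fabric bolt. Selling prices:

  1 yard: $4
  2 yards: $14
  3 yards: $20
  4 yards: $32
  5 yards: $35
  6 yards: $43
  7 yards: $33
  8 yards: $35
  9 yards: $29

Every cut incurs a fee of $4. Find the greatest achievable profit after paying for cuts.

Let r[k] be the best obtainable value from length k. For each k, try every first piece i and keep the best of price[i] + r[k−i] minus the 4 cut fee when i<k.
r[1] = 4
r[2] = 14
r[3] = 20
r[4] = 32
r[5] = 35
r[6] = 43
r[7] = 48  (first piece 3, then r[4]=32)
r[8] = 60  (first piece 4, then r[4]=32)
r[9] = 63  (first piece 4, then r[5]=35)
One optimal plan: pieces 5 + 4 (1 cut) → $67 − $4 = $63.

63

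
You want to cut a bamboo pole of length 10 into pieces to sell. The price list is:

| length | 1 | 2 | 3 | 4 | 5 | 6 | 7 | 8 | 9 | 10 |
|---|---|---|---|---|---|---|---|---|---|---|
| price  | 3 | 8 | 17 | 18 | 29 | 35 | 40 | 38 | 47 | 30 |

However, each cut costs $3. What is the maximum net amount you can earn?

55

Build net[k] bottom-up: net[k] = max over allowed piece i of (p[i] + net[k−i]) − 3 per cut.
net[1] = 3
net[2] = 8
net[3] = 17
net[4] = 18
net[5] = 29
net[6] = 35
net[7] = 40
net[8] = 43  (first piece 3, then net[5]=29)
net[9] = 49  (first piece 3, then net[6]=35)
net[10] = 55  (first piece 5, then net[5]=29)
One optimal plan: pieces 5 + 5 (1 cut) → $58 − $3 = $55.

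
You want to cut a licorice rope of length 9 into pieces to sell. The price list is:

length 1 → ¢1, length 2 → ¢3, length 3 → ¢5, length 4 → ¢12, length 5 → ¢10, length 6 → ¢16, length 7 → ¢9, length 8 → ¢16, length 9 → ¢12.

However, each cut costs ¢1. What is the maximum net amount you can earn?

Build r[k] bottom-up: r[k] = max over allowed piece i of (p[i] + r[k−i]) − 1 per cut.
r[1] = 1
r[2] = max(1+1-1, 3+0) = 3
r[3] = max(1+3-1, 3+1-1, 5+0) = 5
r[4] = max(1+5-1, 3+3-1, 5+1-1, 12+0) = 12
r[5] = max(1+12-1, 3+5-1, 5+3-1, 12+1-1, 10+0) = 12
r[6] = max(1+12-1, 3+12-1, 5+5-1, 12+3-1, 10+1-1, 16+0) = 16
r[7] = max(1+16-1, 3+12-1, 5+12-1, …, 16+1-1, 9+0) = 16
r[8] = max(1+16-1, 3+16-1, 5+12-1, …, 9+1-1, 16+0) = 23
r[9] = max(1+23-1, 3+16-1, 5+16-1, …, 16+1-1, 12+0) = 23
One optimal plan: pieces 4 + 4 + 1 (2 cuts) → ¢25 − ¢2 = ¢23.

23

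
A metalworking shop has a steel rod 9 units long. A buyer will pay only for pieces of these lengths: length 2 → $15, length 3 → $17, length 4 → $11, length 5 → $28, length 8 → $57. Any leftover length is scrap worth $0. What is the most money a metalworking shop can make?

62

Consider every possible first cut. r[k] is the best of p[i]+r[k−i] over all sellable i≤k.
r[1] = 0
r[2] = 15
r[3] = 17
r[4] = 30  (first piece 2, then r[2]=15)
r[5] = 32  (first piece 2, then r[3]=17)
r[6] = 45  (first piece 2, then r[4]=30)
r[7] = 47  (first piece 2, then r[5]=32)
r[8] = 60  (first piece 2, then r[6]=45)
r[9] = 62  (first piece 2, then r[7]=47)
One optimal cutting: 3 + 2 + 2 + 2 → $62.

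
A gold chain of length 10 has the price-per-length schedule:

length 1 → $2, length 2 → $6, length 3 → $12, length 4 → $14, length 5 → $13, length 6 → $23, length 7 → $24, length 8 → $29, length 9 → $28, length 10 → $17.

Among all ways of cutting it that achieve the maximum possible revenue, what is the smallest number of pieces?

3

Build r[k] bottom-up: r[k] = max over allowed piece i of (p[i] + r[k−i]).
r[1] = 2
r[2] = max(2+2, 6+0) = 6
r[3] = max(2+6, 6+2, 12+0) = 12
r[4] = max(2+12, 6+6, 12+2, 14+0) = 14
r[5] = max(2+14, 6+12, 12+6, 14+2, 13+0) = 18
r[6] = max(2+18, 6+14, 12+12, 14+6, 13+2, 23+0) = 24
r[7] = max(2+24, 6+18, 12+14, …, 23+2, 24+0) = 26
r[8] = max(2+26, 6+24, 12+18, …, 24+2, 29+0) = 30
r[9] = max(2+30, 6+26, 12+24, …, 29+2, 28+0) = 36
r[10] = max(2+36, 6+30, 12+26, …, 28+2, 17+0) = 38
Maximum revenue is $38.
Now minimize piece count subject to staying optimal: for each k, pieces[k] = 1 + min over i with p[i]+r[k−i]=r[k] of pieces[k−i].
pieces[7] = 2
pieces[8] = 3
pieces[9] = 3
pieces[10] = 3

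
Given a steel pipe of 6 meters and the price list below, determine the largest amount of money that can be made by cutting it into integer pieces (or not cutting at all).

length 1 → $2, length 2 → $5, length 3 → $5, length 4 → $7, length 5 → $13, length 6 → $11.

Let r[k] be the best obtainable value from length k. For each k, try every first piece i and keep the best of price[i] + r[k−i].
r[1] = 2
r[2] = max(2+2, 5+0) = 5
r[3] = max(2+5, 5+2, 5+0) = 7
r[4] = max(2+7, 5+5, 5+2, 7+0) = 10
r[5] = max(2+10, 5+7, 5+5, 7+2, 13+0) = 13
r[6] = max(2+13, 5+10, 5+7, 7+5, 13+2, 11+0) = 15
One optimal cutting: 5 + 1 → $13 + $2 = $15.

15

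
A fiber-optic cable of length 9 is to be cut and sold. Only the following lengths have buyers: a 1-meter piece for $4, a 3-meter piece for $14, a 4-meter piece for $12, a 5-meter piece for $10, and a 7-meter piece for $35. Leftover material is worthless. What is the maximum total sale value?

Let r[k] be the best obtainable value from length k. For each k, try every first piece i and keep the best of price[i] + r[k−i].
r[1] = 4
r[2] = 8  (first piece 1, then r[1]=4)
r[3] = max(4+8, 14+0) = 14
r[4] = max(4+14, 14+4, 12+0) = 18
r[5] = max(4+18, 14+8, 12+4, 10+0) = 22
r[6] = max(4+22, 14+14, 12+8, 10+4) = 28
r[7] = max(4+28, 14+18, 12+14, 10+8, 35+0) = 35
r[8] = max(4+35, 14+22, 12+18, 10+14, 35+4) = 39
r[9] = max(4+39, 14+28, 12+22, 10+18, 35+8) = 43
One optimal cutting: 7 + 1 + 1 → $43.

43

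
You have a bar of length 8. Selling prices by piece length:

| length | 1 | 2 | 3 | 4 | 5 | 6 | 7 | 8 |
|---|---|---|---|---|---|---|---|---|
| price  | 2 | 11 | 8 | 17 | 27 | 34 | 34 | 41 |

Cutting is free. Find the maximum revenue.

45

Consider every possible first cut. v[k] is the best of p[i]+v[k−i] over all sellable i≤k.
v[1] = 2
v[2] = 11
v[3] = 13  (first piece 1, then v[2]=11)
v[4] = 22  (first piece 2, then v[2]=11)
v[5] = 27
v[6] = 34
v[7] = 38  (first piece 2, then v[5]=27)
v[8] = 45  (first piece 2, then v[6]=34)
One optimal cutting: 6 + 2 → €34 + €11 = €45.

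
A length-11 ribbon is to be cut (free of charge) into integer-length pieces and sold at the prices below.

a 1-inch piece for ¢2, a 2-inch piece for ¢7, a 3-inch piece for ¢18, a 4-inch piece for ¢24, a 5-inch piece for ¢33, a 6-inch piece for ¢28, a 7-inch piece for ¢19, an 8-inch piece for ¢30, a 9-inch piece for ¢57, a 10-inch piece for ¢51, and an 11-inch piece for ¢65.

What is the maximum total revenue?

69

Let r[k] be the best obtainable value from length k. For each k, try every first piece i and keep the best of price[i] + r[k−i].
r[1] = 2
r[2] = 7
r[3] = 18
r[4] = 24
r[5] = 33
r[6] = 36  (first piece 3, then r[3]=18)
r[7] = 42  (first piece 3, then r[4]=24)
r[8] = 51  (first piece 3, then r[5]=33)
r[9] = 57  (first piece 4, then r[5]=33)
r[10] = 66  (first piece 5, then r[5]=33)
r[11] = 69  (first piece 3, then r[8]=51)
One optimal cutting: 5 + 3 + 3 → ¢33 + ¢18 + ¢18 = ¢69.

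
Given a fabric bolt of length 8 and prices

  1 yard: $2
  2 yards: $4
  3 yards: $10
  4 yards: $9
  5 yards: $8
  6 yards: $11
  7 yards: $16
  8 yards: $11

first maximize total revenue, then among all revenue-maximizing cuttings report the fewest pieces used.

Consider every possible first cut. r[k] is the best of p[i]+r[k−i] over all sellable i≤k.
r[1] = 2
r[2] = max(2+2, 4+0) = 4
r[3] = max(2+4, 4+2, 10+0) = 10
r[4] = max(2+10, 4+4, 10+2, 9+0) = 12
r[5] = max(2+12, 4+10, 10+4, 9+2, 8+0) = 14
r[6] = max(2+14, 4+12, 10+10, 9+4, 8+2, 11+0) = 20
r[7] = max(2+20, 4+14, 10+12, …, 11+2, 16+0) = 22
r[8] = max(2+22, 4+20, 10+14, …, 16+2, 11+0) = 24
Maximum revenue is $24.
Now minimize piece count subject to staying optimal: for each k, pieces[k] = 1 + min over i with p[i]+r[k−i]=r[k] of pieces[k−i].
pieces[5] = 2
pieces[6] = 2
pieces[7] = 3
pieces[8] = 3

3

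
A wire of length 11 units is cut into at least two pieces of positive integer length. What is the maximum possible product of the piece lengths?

54

Let g[k] be the best product for length k (with at least one cut). For each first piece i, the rest contributes max(k−i, g[k−i]).
g[2] = 1×max(1,0) = 1×1 = 1
g[3] = 1×max(2,1) = 1×2 = 2
g[4] = 2×max(2,1) = 2×2 = 4
g[5] = 2×max(3,2) = 2×3 = 6
g[6] = 3×max(3,2) = 3×3 = 9
g[7] = 2×max(5,6) = 2×6 = 12
g[8] = 2×max(6,9) = 2×9 = 18
g[9] = 3×max(6,9) = 3×9 = 27
g[10] = 2×max(8,18) = 2×18 = 36
g[11] = 2×max(9,27) = 2×27 = 54
One optimal split: 3 + 3 + 3 + 2; product 3×3×3×2 = 54.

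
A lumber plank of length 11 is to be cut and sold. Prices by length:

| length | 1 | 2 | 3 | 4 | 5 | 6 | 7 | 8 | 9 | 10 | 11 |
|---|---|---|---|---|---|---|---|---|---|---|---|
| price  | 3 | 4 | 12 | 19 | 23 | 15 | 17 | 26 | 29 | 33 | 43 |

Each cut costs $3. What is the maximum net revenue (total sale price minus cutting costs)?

Build v[k] bottom-up: v[k] = max over allowed piece i of (p[i] + v[k−i]) − 3 per cut.
v[1] = 3
v[2] = max(3+3-3, 4+0) = 4
v[3] = max(3+4-3, 4+3-3, 12+0) = 12
v[4] = max(3+12-3, 4+4-3, 12+3-3, 19+0) = 19
v[5] = max(3+19-3, 4+12-3, 12+4-3, 19+3-3, 23+0) = 23
v[6] = max(3+23-3, 4+19-3, 12+12-3, 19+4-3, 23+3-3, 15+0) = 23
v[7] = max(3+23-3, 4+23-3, 12+19-3, …, 15+3-3, 17+0) = 28
v[8] = max(3+28-3, 4+23-3, 12+23-3, …, 17+3-3, 26+0) = 35
v[9] = max(3+35-3, 4+28-3, 12+23-3, …, 26+3-3, 29+0) = 39
v[10] = max(3+39-3, 4+35-3, 12+28-3, …, 29+3-3, 33+0) = 43
v[11] = max(3+43-3, 4+39-3, 12+35-3, …, 33+3-3, 43+0) = 44
One optimal plan: pieces 4 + 4 + 3 (2 cuts) → $50 − $6 = $44.

44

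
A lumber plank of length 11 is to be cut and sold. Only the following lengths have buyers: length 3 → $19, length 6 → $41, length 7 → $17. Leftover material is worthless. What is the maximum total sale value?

60

Build f[k] bottom-up: f[k] = max over allowed piece i of (p[i] + f[k−i]).
f[1] = 0
f[2] = 0
f[3] = 19
f[4] = 19
f[5] = 19
f[6] = max(19+19, 41+0) = 41
f[7] = max(19+19, 41+0, 17+0) = 41
f[8] = max(19+19, 41+0, 17+0) = 41
f[9] = max(19+41, 41+19, 17+0) = 60
f[10] = max(19+41, 41+19, 17+19) = 60
f[11] = max(19+41, 41+19, 17+19) = 60
One optimal cutting: pieces 6 + 3 with 2 feet of scrap → $60.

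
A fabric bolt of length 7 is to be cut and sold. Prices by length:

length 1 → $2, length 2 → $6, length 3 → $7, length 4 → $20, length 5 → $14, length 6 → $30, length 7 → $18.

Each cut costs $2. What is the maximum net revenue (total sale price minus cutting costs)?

Build v[k] bottom-up: v[k] = max over allowed piece i of (p[i] + v[k−i]) − 2 per cut.
v[1] = 2
v[2] = max(2+2-2, 6+0) = 6
v[3] = max(2+6-2, 6+2-2, 7+0) = 7
v[4] = max(2+7-2, 6+6-2, 7+2-2, 20+0) = 20
v[5] = max(2+20-2, 6+7-2, 7+6-2, 20+2-2, 14+0) = 20
v[6] = max(2+20-2, 6+20-2, 7+7-2, 20+6-2, 14+2-2, 30+0) = 30
v[7] = max(2+30-2, 6+20-2, 7+20-2, …, 30+2-2, 18+0) = 30
One optimal plan: pieces 6 + 1 (1 cut) → $32 − $2 = $30.

30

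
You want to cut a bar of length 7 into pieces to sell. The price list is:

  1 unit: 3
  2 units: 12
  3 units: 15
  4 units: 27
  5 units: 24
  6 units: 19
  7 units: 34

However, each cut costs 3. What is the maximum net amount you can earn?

39

Build r[k] bottom-up: r[k] = max over allowed piece i of (p[i] + r[k−i]) − 3 per cut.
r[1] = 3
r[2] = 12
r[3] = 15
r[4] = 27
r[5] = 27  (first piece 1, then r[4]=27)
r[6] = 36  (first piece 2, then r[4]=27)
r[7] = 39  (first piece 3, then r[4]=27)
One optimal plan: pieces 4 + 3 (1 cut) → 42 − 3 = 39.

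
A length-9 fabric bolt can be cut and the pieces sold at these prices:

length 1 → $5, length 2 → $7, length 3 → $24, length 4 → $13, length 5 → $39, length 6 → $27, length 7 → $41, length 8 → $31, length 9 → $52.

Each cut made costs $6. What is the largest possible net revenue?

60

Let net[k] be the best obtainable value from length k. For each k, try every first piece i and keep the best of price[i] + net[k−i] minus the 6 cut fee when i<k.
net[1] = 5
net[2] = max(5+5-6, 7+0) = 7
net[3] = max(5+7-6, 7+5-6, 24+0) = 24
net[4] = max(5+24-6, 7+7-6, 24+5-6, 13+0) = 23
net[5] = max(5+23-6, 7+24-6, 24+7-6, 13+5-6, 39+0) = 39
net[6] = max(5+39-6, 7+23-6, 24+24-6, 13+7-6, 39+5-6, 27+0) = 42
net[7] = max(5+42-6, 7+39-6, 24+23-6, …, 27+5-6, 41+0) = 41
net[8] = max(5+41-6, 7+42-6, 24+39-6, …, 41+5-6, 31+0) = 57
net[9] = max(5+57-6, 7+41-6, 24+42-6, …, 31+5-6, 52+0) = 60
One optimal plan: pieces 3 + 3 + 3 (2 cuts) → $72 − $12 = $60.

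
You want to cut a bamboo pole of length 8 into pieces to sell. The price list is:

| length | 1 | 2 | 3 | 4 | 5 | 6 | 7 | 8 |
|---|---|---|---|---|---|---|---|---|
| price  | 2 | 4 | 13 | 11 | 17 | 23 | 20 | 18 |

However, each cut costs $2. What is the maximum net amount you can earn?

Consider every possible first cut. v[k] is the best of p[i]+v[k−i] over all sellable i≤k, charging 2 whenever i<k.
v[1] = 2
v[2] = 4
v[3] = 13
v[4] = 13  (first piece 1, then v[3]=13)
v[5] = 17
v[6] = 24  (first piece 3, then v[3]=13)
v[7] = 24  (first piece 1, then v[6]=24)
v[8] = 28  (first piece 3, then v[5]=17)
One optimal plan: pieces 5 + 3 (1 cut) → $30 − $2 = $28.

28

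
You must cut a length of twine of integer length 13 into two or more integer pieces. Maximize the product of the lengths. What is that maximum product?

108

Fill m[k] for k=2..13: at each k try every first piece i and multiply by the better of (k−i) uncut or m[k−i].
m[2] = 1×max(1,0) = 1×1 = 1
m[3] = max(1×2, 2×1) = 2
m[4] = max(1×3, 2×2, 3×1) = 4
m[5] = max(1×4, 2×3, 3×2, 4×1) = 6
m[6] = max(1×6, 2×4, 3×3, 4×2, 5×1) = 9
m[7] = max(1×9, 2×6, 3×4, 4×3, 5×2, 6×1) = 12
m[8] = max(1×12, 2×9, 3×6, …, 6×2, 7×1) = 18
m[9] = max(1×18, 2×12, 3×9, …, 7×2, 8×1) = 27
m[10] = max(1×27, 2×18, 3×12, …, 8×2, 9×1) = 36
m[11] = max(1×36, 2×27, 3×18, …, 9×2, 10×1) = 54
m[12] = max(1×54, 2×36, 3×27, …, 10×2, 11×1) = 81
m[13] = max(1×81, 2×54, 3×36, …, 11×2, 12×1) = 108
One optimal split: 3 + 3 + 3 + 2 + 2; product 3×3×3×2×2 = 108.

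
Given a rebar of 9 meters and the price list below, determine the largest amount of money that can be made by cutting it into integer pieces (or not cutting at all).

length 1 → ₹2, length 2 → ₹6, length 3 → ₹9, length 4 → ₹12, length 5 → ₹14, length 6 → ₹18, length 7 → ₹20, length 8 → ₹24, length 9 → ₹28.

Build v[k] bottom-up: v[k] = max over allowed piece i of (p[i] + v[k−i]).
v[1] = 2
v[2] = 6
v[3] = 9
v[4] = 12  (first piece 2, then v[2]=6)
v[5] = 15  (first piece 2, then v[3]=9)
v[6] = 18  (first piece 2, then v[4]=12)
v[7] = 21  (first piece 2, then v[5]=15)
v[8] = 24  (first piece 2, then v[6]=18)
v[9] = 28
Best is to sell the whole 9-meter piece uncut for ₹28.

28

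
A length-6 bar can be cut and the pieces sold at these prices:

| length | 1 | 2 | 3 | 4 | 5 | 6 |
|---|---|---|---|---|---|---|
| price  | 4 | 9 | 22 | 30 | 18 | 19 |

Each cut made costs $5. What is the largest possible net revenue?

Let net[k] be the best obtainable value from length k. For each k, try every first piece i and keep the best of price[i] + net[k−i] minus the 5 cut fee when i<k.
net[1] = 4
net[2] = 9
net[3] = 22
net[4] = 30
net[5] = 29  (first piece 1, then net[4]=30)
net[6] = 39  (first piece 3, then net[3]=22)
One optimal plan: pieces 3 + 3 (1 cut) → $44 − $5 = $39.

39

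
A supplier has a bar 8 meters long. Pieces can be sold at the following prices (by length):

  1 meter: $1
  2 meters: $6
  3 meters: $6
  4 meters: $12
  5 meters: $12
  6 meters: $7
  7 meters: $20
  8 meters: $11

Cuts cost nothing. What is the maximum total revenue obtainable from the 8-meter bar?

Let R[k] be the best obtainable value from length k. For each k, try every first piece i and keep the best of price[i] + R[k−i].
R[1] = 1
R[2] = 6
R[3] = 7  (first piece 1, then R[2]=6)
R[4] = 12  (first piece 2, then R[2]=6)
R[5] = 13  (first piece 1, then R[4]=12)
R[6] = 18  (first piece 2, then R[4]=12)
R[7] = 20
R[8] = 24  (first piece 2, then R[6]=18)
One optimal cutting: 2 + 2 + 2 + 2 → $6 + $6 + $6 + $6 = $24.

24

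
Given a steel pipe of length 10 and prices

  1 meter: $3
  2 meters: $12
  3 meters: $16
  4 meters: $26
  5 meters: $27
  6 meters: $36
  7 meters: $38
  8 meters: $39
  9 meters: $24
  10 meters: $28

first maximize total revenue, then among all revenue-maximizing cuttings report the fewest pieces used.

Consider every possible first cut. r[k] is the best of p[i]+r[k−i] over all sellable i≤k.
r[1] = 3
r[2] = max(3+3, 12+0) = 12
r[3] = max(3+12, 12+3, 16+0) = 16
r[4] = max(3+16, 12+12, 16+3, 26+0) = 26
r[5] = max(3+26, 12+16, 16+12, 26+3, 27+0) = 29
r[6] = max(3+29, 12+26, 16+16, 26+12, 27+3, 36+0) = 38
r[7] = max(3+38, 12+29, 16+26, …, 36+3, 38+0) = 42
r[8] = max(3+42, 12+38, 16+29, …, 38+3, 39+0) = 52
r[9] = max(3+52, 12+42, 16+38, …, 39+3, 24+0) = 55
r[10] = max(3+55, 12+52, 16+42, …, 24+3, 28+0) = 64
Maximum revenue is $64.
Now minimize piece count subject to staying optimal: for each k, pieces[k] = 1 + min over i with p[i]+r[k−i]=r[k] of pieces[k−i].
pieces[7] = 2
pieces[8] = 2
pieces[9] = 3
pieces[10] = 3

3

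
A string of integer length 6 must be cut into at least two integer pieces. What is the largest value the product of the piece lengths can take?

Fill g[k] for k=2..6: at each k try every first piece i and multiply by the better of (k−i) uncut or g[k−i].
g[2] = 1*max(1,0) = 1*1 = 1
g[3] = max(1*2, 2*1) = 2
g[4] = max(1*3, 2*2, 3*1) = 4
g[5] = max(1*4, 2*3, 3*2, 4*1) = 6
g[6] = max(1*6, 2*4, 3*3, 4*2, 5*1) = 9
One optimal split: 3 + 3; product 3*3 = 9.

9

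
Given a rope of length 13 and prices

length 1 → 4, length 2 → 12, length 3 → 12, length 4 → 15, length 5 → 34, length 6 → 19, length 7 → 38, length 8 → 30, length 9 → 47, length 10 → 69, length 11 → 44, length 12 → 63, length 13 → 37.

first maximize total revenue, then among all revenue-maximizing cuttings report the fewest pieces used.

Let r[k] be the best obtainable value from length k. For each k, try every first piece i and keep the best of price[i] + r[k−i].
r[1] = 4
r[2] = max(4+4, 12+0) = 12
r[3] = max(4+12, 12+4, 12+0) = 16
r[4] = max(4+16, 12+12, 12+4, 15+0) = 24
r[5] = max(4+24, 12+16, 12+12, 15+4, 34+0) = 34
r[6] = max(4+34, 12+24, 12+16, 15+12, 34+4, 19+0) = 38
r[7] = max(4+38, 12+34, 12+24, …, 19+4, 38+0) = 46
r[8] = max(4+46, 12+38, 12+34, …, 38+4, 30+0) = 50
r[9] = max(4+50, 12+46, 12+38, …, 30+4, 47+0) = 58
r[10] = max(4+58, 12+50, 12+46, …, 47+4, 69+0) = 69
r[11] = max(4+69, 12+58, 12+50, …, 69+4, 44+0) = 73
r[12] = max(4+73, 12+69, 12+58, …, 44+4, 63+0) = 81
r[13] = max(4+81, 12+73, 12+69, …, 63+4, 37+0) = 85
Maximum revenue is 85.
Now minimize piece count subject to staying optimal: for each k, pieces[k] = 1 + min over i with p[i]+r[k−i]=r[k] of pieces[k−i].
pieces[10] = 1
pieces[11] = 2
pieces[12] = 2
pieces[13] = 3

3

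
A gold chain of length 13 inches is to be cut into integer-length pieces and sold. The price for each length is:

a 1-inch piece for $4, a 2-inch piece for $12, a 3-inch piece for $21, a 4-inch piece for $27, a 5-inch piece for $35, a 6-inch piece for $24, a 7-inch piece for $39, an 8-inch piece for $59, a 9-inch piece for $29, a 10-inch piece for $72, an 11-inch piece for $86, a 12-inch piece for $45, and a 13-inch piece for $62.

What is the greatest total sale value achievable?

Build v[k] bottom-up: v[k] = max over allowed piece i of (p[i] + v[k−i]).
v[1] = 4
v[2] = 12
v[3] = 21
v[4] = 27
v[5] = 35
v[6] = 42  (first piece 3, then v[3]=21)
v[7] = 48  (first piece 3, then v[4]=27)
v[8] = 59
v[9] = 63  (first piece 1, then v[8]=59)
v[10] = 72
v[11] = 86
v[12] = 90  (first piece 1, then v[11]=86)
v[13] = 98  (first piece 2, then v[11]=86)
One optimal cutting: 11 + 2 → $86 + $12 = $98.

98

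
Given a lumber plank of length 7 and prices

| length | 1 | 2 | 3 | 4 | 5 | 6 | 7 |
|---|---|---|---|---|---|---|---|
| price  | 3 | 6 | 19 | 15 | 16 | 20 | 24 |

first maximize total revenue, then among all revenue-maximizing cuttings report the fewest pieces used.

Build r[k] bottom-up: r[k] = max over allowed piece i of (p[i] + r[k−i]).
r[1] = 3
r[2] = max(3+3, 6+0) = 6
r[3] = max(3+6, 6+3, 19+0) = 19
r[4] = max(3+19, 6+6, 19+3, 15+0) = 22
r[5] = max(3+22, 6+19, 19+6, 15+3, 16+0) = 25
r[6] = max(3+25, 6+22, 19+19, 15+6, 16+3, 20+0) = 38
r[7] = max(3+38, 6+25, 19+22, …, 20+3, 24+0) = 41
Maximum revenue is $41.
Now minimize piece count subject to staying optimal: for each k, pieces[k] = 1 + min over i with p[i]+r[k−i]=r[k] of pieces[k−i].
pieces[4] = 2
pieces[5] = 2
pieces[6] = 2
pieces[7] = 3

3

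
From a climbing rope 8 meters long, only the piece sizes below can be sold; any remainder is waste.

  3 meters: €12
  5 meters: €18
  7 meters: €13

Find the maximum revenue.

30

Let best[k] be the best obtainable value from length k. For each k, try every first piece i and keep the best of price[i] + best[k−i].
best[1] = 0
best[2] = 0
best[3] = 12
best[4] = 12
best[5] = max(12+0, 18+0) = 18
best[6] = max(12+12, 18+0) = 24
best[7] = max(12+12, 18+0, 13+0) = 24
best[8] = max(12+18, 18+12, 13+0) = 30
One optimal cutting: 5 + 3 → €30.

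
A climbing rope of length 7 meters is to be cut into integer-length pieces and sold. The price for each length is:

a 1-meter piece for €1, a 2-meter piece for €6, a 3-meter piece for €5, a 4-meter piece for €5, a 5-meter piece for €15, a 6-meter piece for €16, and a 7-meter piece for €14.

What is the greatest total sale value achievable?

21

Build v[k] bottom-up: v[k] = max over allowed piece i of (p[i] + v[k−i]).
v[1] = 1
v[2] = 6
v[3] = 7  (first piece 1, then v[2]=6)
v[4] = 12  (first piece 2, then v[2]=6)
v[5] = 15
v[6] = 18  (first piece 2, then v[4]=12)
v[7] = 21  (first piece 2, then v[5]=15)
One optimal cutting: 5 + 2 → €15 + €6 = €21.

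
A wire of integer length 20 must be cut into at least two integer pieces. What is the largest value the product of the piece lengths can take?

Define g[k] = max over 1≤i<k of i · max(k−i, g[k−i]); the inner max lets the remainder stay uncut if that's better.
g[2] = 1·max(1,0) = 1·1 = 1
g[3] = 1·max(2,1) = 1·2 = 2
g[4] = 2·max(2,1) = 2·2 = 4
g[5] = 2·max(3,2) = 2·3 = 6
g[6] = 3·max(3,2) = 3·3 = 9
g[7] = 2·max(5,6) = 2·6 = 12
g[8] = 2·max(6,9) = 2·9 = 18
g[9] = 3·max(6,9) = 3·9 = 27
g[10] = 2·max(8,18) = 2·18 = 36
g[11] = 2·max(9,27) = 2·27 = 54
g[12] = 3·max(9,27) = 3·27 = 81
g[13] = 2·max(11,54) = 2·54 = 108
g[14] = 2·max(12,81) = 2·81 = 162
g[15] = 3·max(12,81) = 3·81 = 243
g[16] = 2·max(14,162) = 2·162 = 324
g[17] = 2·max(15,243) = 2·243 = 486
g[18] = 3·max(15,243) = 3·243 = 729
g[19] = 2·max(17,486) = 2·486 = 972
g[20] = 2·max(18,729) = 2·729 = 1458
One optimal split: 3 + 3 + 3 + 3 + 3 + 3 + 2; product 3·3·3·3·3·3·2 = 1458.

1458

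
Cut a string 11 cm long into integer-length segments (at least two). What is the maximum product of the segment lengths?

54

Let g[k] be the best product for length k (with at least one cut). For each first piece i, the rest contributes max(k−i, g[k−i]).
g[2] = 1×max(1,0) = 1×1 = 1
g[3] = 1×max(2,1) = 1×2 = 2
g[4] = 2×max(2,1) = 2×2 = 4
g[5] = 2×max(3,2) = 2×3 = 6
g[6] = 3×max(3,2) = 3×3 = 9
g[7] = 2×max(5,6) = 2×6 = 12
g[8] = 2×max(6,9) = 2×9 = 18
g[9] = 3×max(6,9) = 3×9 = 27
g[10] = 2×max(8,18) = 2×18 = 36
g[11] = 2×max(9,27) = 2×27 = 54
One optimal split: 3 + 3 + 3 + 2; product 3×3×3×2 = 54.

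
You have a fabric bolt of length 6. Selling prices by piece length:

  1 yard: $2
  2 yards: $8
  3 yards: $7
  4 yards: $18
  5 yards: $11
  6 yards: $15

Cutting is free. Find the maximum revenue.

26

Let best[k] be the best obtainable value from length k. For each k, try every first piece i and keep the best of price[i] + best[k−i].
best[1] = 2
best[2] = max(2+2, 8+0) = 8
best[3] = max(2+8, 8+2, 7+0) = 10
best[4] = max(2+10, 8+8, 7+2, 18+0) = 18
best[5] = max(2+18, 8+10, 7+8, 18+2, 11+0) = 20
best[6] = max(2+20, 8+18, 7+10, 18+8, 11+2, 15+0) = 26
One optimal cutting: 4 + 2 → $18 + $8 = $26.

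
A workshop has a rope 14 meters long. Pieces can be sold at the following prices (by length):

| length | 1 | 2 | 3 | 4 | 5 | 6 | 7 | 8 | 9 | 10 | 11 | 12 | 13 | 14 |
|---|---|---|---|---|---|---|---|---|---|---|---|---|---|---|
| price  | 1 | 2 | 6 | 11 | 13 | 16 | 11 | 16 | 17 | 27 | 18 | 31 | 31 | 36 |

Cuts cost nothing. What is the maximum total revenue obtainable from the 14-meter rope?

Let r[k] be the best obtainable value from length k. For each k, try every first piece i and keep the best of price[i] + r[k−i].
r[1] = 1
r[2] = max(1+1, 2+0) = 2
r[3] = max(1+2, 2+1, 6+0) = 6
r[4] = max(1+6, 2+2, 6+1, 11+0) = 11
r[5] = max(1+11, 2+6, 6+2, 11+1, 13+0) = 13
r[6] = max(1+13, 2+11, 6+6, 11+2, 13+1, 16+0) = 16
r[7] = max(1+16, 2+13, 6+11, …, 16+1, 11+0) = 17
r[8] = max(1+17, 2+16, 6+13, …, 11+1, 16+0) = 22
r[9] = max(1+22, 2+17, 6+16, …, 16+1, 17+0) = 24
r[10] = max(1+24, 2+22, 6+17, …, 17+1, 27+0) = 27
r[11] = max(1+27, 2+24, 6+22, …, 27+1, 18+0) = 29
r[12] = max(1+29, 2+27, 6+24, …, 18+1, 31+0) = 33
r[13] = max(1+33, 2+29, 6+27, …, 31+1, 31+0) = 35
r[14] = max(1+35, 2+33, 6+29, …, 31+1, 36+0) = 38
One optimal cutting: 6 + 4 + 4 → €16 + €11 + €11 = €38.

38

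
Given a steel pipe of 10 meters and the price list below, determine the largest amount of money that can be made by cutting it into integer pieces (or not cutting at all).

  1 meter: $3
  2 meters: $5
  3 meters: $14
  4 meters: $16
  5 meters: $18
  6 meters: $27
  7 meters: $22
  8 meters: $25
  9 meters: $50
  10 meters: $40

53

Build best[k] bottom-up: best[k] = max over allowed piece i of (p[i] + best[k−i]).
best[1] = 3
best[2] = max(3+3, 5+0) = 6
best[3] = max(3+6, 5+3, 14+0) = 14
best[4] = max(3+14, 5+6, 14+3, 16+0) = 17
best[5] = max(3+17, 5+14, 14+6, 16+3, 18+0) = 20
best[6] = max(3+20, 5+17, 14+14, 16+6, 18+3, 27+0) = 28
best[7] = max(3+28, 5+20, 14+17, …, 27+3, 22+0) = 31
best[8] = max(3+31, 5+28, 14+20, …, 22+3, 25+0) = 34
best[9] = max(3+34, 5+31, 14+28, …, 25+3, 50+0) = 50
best[10] = max(3+50, 5+34, 14+31, …, 50+3, 40+0) = 53
One optimal cutting: 9 + 1 → $50 + $3 = $53.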